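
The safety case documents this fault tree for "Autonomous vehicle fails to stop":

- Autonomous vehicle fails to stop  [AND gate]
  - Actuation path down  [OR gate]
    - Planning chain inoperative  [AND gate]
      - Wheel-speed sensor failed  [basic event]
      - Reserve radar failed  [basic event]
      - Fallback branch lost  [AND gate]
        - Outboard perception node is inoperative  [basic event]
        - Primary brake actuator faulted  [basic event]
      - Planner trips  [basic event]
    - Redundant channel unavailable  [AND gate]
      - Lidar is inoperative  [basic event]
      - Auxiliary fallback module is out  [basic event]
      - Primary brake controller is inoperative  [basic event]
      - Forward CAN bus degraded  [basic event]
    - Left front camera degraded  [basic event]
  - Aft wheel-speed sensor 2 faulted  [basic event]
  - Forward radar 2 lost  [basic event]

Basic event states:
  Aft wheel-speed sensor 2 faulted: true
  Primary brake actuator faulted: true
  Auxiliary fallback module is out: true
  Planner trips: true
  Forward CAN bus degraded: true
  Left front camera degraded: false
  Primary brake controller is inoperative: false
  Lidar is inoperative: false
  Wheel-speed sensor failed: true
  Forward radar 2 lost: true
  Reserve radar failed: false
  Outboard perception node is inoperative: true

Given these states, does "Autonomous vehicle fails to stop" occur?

Fallback branch lost [AND]: Outboard perception node is inoperative=occurs, Primary brake actuator faulted=occurs → all inputs occur → occurs.
Planning chain inoperative [AND]: Wheel-speed sensor failed=occurs, Reserve radar failed=not, Fallback branch lost=occurs, Planner trips=occurs → not all inputs occur → does not occur.
Redundant channel unavailable [AND]: Lidar is inoperative=not, Auxiliary fallback module is out=occurs, Primary brake controller is inoperative=not, Forward CAN bus degraded=occurs → not all inputs occur → does not occur.
Actuation path down [OR]: Planning chain inoperative=not, Redundant channel unavailable=not, Left front camera degraded=not → no input occurs → does not occur.
Autonomous vehicle fails to stop [AND]: Actuation path down=not, Aft wheel-speed sensor 2 faulted=occurs, Forward radar 2 lost=occurs → not all inputs occur → does not occur.

No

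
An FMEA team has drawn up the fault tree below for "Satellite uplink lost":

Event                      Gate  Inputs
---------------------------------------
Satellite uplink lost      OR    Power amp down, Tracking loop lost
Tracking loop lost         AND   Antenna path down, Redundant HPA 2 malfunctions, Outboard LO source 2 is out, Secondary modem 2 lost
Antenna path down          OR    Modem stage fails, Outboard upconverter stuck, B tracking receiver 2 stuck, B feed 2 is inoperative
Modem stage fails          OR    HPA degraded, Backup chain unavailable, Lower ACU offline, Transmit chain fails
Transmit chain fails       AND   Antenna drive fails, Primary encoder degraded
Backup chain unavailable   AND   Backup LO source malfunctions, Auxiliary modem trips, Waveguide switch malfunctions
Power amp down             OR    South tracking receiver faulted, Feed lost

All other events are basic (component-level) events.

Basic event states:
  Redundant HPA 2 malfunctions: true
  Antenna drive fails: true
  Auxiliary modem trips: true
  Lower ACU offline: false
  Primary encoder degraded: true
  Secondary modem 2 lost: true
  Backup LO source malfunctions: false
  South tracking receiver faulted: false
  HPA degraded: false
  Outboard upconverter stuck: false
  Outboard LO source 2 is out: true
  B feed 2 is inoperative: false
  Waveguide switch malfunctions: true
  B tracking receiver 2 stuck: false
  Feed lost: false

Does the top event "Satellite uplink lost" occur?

Power amp down [OR]: South tracking receiver faulted=not, Feed lost=not → no input occurs → does not occur.
Backup chain unavailable [AND]: Backup LO source malfunctions=not, Auxiliary modem trips=occurs, Waveguide switch malfunctions=occurs → not all inputs occur → does not occur.
Transmit chain fails [AND]: Antenna drive fails=occurs, Primary encoder degraded=occurs → all inputs occur → occurs.
Modem stage fails [OR]: HPA degraded=not, Backup chain unavailable=not, Lower ACU offline=not, Transmit chain fails=occurs → at least one input occurs → occurs.
Antenna path down [OR]: Modem stage fails=occurs, Outboard upconverter stuck=not, B tracking receiver 2 stuck=not, B feed 2 is inoperative=not → at least one input occurs → occurs.
Tracking loop lost [AND]: Antenna path down=occurs, Redundant HPA 2 malfunctions=occurs, Outboard LO source 2 is out=occurs, Secondary modem 2 lost=occurs → all inputs occur → occurs.
Satellite uplink lost [OR]: Power amp down=not, Tracking loop lost=occurs → at least one input occurs → occurs.

Yes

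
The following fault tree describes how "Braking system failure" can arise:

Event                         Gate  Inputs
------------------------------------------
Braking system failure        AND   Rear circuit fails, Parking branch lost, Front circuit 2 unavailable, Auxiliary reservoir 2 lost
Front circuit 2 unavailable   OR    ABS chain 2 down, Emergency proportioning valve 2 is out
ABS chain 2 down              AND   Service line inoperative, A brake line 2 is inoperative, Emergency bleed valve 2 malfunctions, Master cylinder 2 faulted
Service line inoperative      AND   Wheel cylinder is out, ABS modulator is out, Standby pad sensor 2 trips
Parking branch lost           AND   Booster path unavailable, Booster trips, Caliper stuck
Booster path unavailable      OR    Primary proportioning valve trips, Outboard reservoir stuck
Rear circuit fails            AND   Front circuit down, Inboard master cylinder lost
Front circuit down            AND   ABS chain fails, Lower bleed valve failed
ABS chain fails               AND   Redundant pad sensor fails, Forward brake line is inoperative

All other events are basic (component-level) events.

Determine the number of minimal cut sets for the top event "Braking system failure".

4

ABS chain fails [AND]: one cut set from each child combined → 1 × 1 = 1 cut set(s).
Front circuit down [AND]: one cut set from each child combined → 1 × 1 = 1 cut set(s).
Rear circuit fails [AND]: one cut set from each child combined → 1 × 1 = 1 cut set(s).
Booster path unavailable [OR]: union of children's cut sets → 2 cut set(s).
Parking branch lost [AND]: one cut set from each child combined → 2 × 1 × 1 = 2 cut set(s).
Service line inoperative [AND]: one cut set from each child combined → 1 × 1 × 1 = 1 cut set(s).
ABS chain 2 down [AND]: one cut set from each child combined → 1 × 1 × 1 × 1 = 1 cut set(s).
Front circuit 2 unavailable [OR]: union of children's cut sets → 2 cut set(s).
Braking system failure [AND]: one cut set from each child combined → 1 × 2 × 2 × 1 = 4 cut set(s).
Minimal cut sets: {A brake line 2 is inoperative, ABS modulator is out, Auxiliary reservoir 2 lost, Booster trips, Caliper stuck, Emergency bleed valve 2 malfunctions, Forward brake line is inoperative, Inboard master cylinder lost, Lower bleed valve failed, Master cylinder 2 faulted, Primary proportioning valve trips, Redundant pad sensor fails, Standby pad sensor 2 trips, Wheel cylinder is out}; {Auxiliary reservoir 2 lost, Booster trips, Caliper stuck, Emergency proportioning valve 2 is out, Forward brake line is inoperative, Inboard master cylinder lost, Lower bleed valve failed, Primary proportioning valve trips, Redundant pad sensor fails}; {A brake line 2 is inoperative, ABS modulator is out, Auxiliary reservoir 2 lost, Booster trips, Caliper stuck, Emergency bleed valve 2 malfunctions, Forward brake line is inoperative, Inboard master cylinder lost, Lower bleed valve failed, Master cylinder 2 faulted, Outboard reservoir stuck, Redundant pad sensor fails, Standby pad sensor 2 trips, Wheel cylinder is out}; {Auxiliary reservoir 2 lost, Booster trips, Caliper stuck, Emergency proportioning valve 2 is out, Forward brake line is inoperative, Inboard master cylinder lost, Lower bleed valve failed, Outboard reservoir stuck, Redundant pad sensor fails}.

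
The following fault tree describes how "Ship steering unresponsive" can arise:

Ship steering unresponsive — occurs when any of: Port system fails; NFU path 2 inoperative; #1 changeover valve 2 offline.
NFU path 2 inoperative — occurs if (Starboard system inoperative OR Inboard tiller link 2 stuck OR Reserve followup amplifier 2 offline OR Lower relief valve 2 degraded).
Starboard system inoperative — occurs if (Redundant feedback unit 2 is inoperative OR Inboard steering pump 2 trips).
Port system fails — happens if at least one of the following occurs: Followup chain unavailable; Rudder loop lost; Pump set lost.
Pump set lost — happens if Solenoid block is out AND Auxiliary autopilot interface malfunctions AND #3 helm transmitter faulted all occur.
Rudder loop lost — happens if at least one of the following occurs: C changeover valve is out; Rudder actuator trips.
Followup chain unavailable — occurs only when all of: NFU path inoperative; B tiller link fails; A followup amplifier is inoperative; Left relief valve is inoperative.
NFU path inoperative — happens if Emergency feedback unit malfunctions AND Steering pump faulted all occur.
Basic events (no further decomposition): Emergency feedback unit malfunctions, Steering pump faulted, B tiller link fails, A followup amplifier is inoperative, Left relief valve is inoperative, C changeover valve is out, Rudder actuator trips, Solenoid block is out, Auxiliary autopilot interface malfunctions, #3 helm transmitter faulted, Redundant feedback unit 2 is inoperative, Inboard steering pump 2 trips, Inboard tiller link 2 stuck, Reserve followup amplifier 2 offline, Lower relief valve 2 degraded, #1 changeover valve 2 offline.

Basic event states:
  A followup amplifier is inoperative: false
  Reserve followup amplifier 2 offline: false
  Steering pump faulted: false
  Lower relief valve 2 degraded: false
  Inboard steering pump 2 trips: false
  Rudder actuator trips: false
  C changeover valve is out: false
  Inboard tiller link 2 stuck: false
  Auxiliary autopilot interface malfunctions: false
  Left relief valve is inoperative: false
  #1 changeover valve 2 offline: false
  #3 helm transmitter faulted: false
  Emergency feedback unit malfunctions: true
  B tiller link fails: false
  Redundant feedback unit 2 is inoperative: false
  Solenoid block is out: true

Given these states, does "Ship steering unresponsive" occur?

No

NFU path inoperative [AND]: Emergency feedback unit malfunctions=occurs, Steering pump faulted=not → not all inputs occur → does not occur.
Followup chain unavailable [AND]: NFU path inoperative=not, B tiller link fails=not, A followup amplifier is inoperative=not, Left relief valve is inoperative=not → not all inputs occur → does not occur.
Rudder loop lost [OR]: C changeover valve is out=not, Rudder actuator trips=not → no input occurs → does not occur.
Pump set lost [AND]: Solenoid block is out=occurs, Auxiliary autopilot interface malfunctions=not, #3 helm transmitter faulted=not → not all inputs occur → does not occur.
Port system fails [OR]: Followup chain unavailable=not, Rudder loop lost=not, Pump set lost=not → no input occurs → does not occur.
Starboard system inoperative [OR]: Redundant feedback unit 2 is inoperative=not, Inboard steering pump 2 trips=not → no input occurs → does not occur.
NFU path 2 inoperative [OR]: Starboard system inoperative=not, Inboard tiller link 2 stuck=not, Reserve followup amplifier 2 offline=not, Lower relief valve 2 degraded=not → no input occurs → does not occur.
Ship steering unresponsive [OR]: Port system fails=not, NFU path 2 inoperative=not, #1 changeover valve 2 offline=not → no input occurs → does not occur.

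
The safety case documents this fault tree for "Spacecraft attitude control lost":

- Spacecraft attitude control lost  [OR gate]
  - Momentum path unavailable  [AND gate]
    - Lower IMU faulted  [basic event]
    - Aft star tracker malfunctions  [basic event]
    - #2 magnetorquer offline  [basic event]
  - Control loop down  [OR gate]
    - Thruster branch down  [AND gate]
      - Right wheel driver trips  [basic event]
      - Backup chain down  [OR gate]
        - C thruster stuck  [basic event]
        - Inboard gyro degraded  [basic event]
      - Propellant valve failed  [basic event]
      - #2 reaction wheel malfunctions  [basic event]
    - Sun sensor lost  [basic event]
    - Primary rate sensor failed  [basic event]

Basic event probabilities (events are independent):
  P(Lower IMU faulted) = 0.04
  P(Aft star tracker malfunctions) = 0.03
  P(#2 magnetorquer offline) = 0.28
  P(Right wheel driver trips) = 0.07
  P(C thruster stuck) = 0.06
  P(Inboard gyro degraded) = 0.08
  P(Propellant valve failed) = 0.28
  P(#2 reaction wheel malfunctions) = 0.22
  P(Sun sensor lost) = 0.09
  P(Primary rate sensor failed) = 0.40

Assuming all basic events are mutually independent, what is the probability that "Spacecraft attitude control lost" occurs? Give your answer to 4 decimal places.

P(Momentum path unavailable) [AND] = 0.04 × 0.03 × 0.28 = 0.000336
P(Backup chain down) [OR] = 1 − (1−0.06) × (1−0.08) = 0.135200
P(Thruster branch down) [AND] = 0.07 × 0.135200 × 0.28 × 0.22 = 0.000583
P(Control loop down) [OR] = 1 − (1−0.000583) × (1−0.09) × (1−0.40) = 0.454318
P(Spacecraft attitude control lost) [OR] = 1 − (1−0.000336) × (1−0.454318) = 0.454501
Rounded to 4 decimal places: P(Spacecraft attitude control lost) ≈ 0.4545.

0.4545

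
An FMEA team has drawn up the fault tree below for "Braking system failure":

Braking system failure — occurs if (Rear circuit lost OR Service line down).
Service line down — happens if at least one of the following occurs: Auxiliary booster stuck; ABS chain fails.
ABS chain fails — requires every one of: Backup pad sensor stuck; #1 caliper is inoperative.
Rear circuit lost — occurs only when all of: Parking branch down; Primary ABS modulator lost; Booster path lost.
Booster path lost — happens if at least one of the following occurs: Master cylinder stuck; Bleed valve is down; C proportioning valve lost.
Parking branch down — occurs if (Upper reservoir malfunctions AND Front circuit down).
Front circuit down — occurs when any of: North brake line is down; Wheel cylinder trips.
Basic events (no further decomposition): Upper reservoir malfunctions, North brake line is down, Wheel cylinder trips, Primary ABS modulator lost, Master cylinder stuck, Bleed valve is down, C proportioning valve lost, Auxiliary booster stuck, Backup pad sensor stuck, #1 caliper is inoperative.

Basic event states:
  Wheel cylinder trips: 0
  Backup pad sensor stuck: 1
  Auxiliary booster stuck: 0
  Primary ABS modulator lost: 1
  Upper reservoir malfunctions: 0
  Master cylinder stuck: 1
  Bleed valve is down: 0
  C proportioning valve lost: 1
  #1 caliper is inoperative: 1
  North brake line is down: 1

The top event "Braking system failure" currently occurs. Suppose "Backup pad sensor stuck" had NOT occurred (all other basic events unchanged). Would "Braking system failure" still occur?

No

Counterfactual: set "Backup pad sensor stuck" to not occurred.
Front circuit down [OR]: North brake line is down=occurs, Wheel cylinder trips=not → at least one input occurs → occurs.
Parking branch down [AND]: Upper reservoir malfunctions=not, Front circuit down=occurs → not all inputs occur → does not occur.
Booster path lost [OR]: Master cylinder stuck=occurs, Bleed valve is down=not, C proportioning valve lost=occurs → at least one input occurs → occurs.
Rear circuit lost [AND]: Parking branch down=not, Primary ABS modulator lost=occurs, Booster path lost=occurs → not all inputs occur → does not occur.
ABS chain fails [AND]: Backup pad sensor stuck=not, #1 caliper is inoperative=occurs → not all inputs occur → does not occur.
Service line down [OR]: Auxiliary booster stuck=not, ABS chain fails=not → no input occurs → does not occur.
Braking system failure [OR]: Rear circuit lost=not, Service line down=not → no input occurs → does not occur.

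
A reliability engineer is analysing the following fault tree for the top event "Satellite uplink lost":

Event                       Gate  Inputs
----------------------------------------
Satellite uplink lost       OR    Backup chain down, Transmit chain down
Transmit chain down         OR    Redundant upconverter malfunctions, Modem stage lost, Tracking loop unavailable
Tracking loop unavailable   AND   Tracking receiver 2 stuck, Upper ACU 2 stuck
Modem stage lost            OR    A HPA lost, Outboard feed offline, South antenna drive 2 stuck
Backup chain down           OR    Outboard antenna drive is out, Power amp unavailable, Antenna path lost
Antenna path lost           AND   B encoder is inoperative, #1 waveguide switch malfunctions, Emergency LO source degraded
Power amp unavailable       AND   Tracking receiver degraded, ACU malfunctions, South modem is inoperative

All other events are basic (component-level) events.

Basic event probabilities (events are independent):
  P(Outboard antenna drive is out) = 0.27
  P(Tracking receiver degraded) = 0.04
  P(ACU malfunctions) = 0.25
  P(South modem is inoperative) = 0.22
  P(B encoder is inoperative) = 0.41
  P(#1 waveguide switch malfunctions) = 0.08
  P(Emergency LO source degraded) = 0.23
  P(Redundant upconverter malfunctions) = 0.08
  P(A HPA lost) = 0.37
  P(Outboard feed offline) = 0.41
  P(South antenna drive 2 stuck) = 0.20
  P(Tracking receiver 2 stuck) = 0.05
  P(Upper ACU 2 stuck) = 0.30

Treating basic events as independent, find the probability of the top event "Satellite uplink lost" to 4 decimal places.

P(Power amp unavailable) [AND] = 0.04 × 0.25 × 0.22 = 0.002200
P(Antenna path lost) [AND] = 0.41 × 0.08 × 0.23 = 0.007544
P(Backup chain down) [OR] = 1 − (1−0.27) × (1−0.002200) × (1−0.007544) = 0.277101
P(Modem stage lost) [OR] = 1 − (1−0.37) × (1−0.41) × (1−0.20) = 0.702640
P(Tracking loop unavailable) [AND] = 0.05 × 0.30 = 0.015000
P(Transmit chain down) [OR] = 1 − (1−0.08) × (1−0.702640) × (1−0.015000) = 0.730532
P(Satellite uplink lost) [OR] = 1 − (1−0.277101) × (1−0.730532) = 0.805202
Rounded to 4 decimal places: P(Satellite uplink lost) ≈ 0.8052.

0.8052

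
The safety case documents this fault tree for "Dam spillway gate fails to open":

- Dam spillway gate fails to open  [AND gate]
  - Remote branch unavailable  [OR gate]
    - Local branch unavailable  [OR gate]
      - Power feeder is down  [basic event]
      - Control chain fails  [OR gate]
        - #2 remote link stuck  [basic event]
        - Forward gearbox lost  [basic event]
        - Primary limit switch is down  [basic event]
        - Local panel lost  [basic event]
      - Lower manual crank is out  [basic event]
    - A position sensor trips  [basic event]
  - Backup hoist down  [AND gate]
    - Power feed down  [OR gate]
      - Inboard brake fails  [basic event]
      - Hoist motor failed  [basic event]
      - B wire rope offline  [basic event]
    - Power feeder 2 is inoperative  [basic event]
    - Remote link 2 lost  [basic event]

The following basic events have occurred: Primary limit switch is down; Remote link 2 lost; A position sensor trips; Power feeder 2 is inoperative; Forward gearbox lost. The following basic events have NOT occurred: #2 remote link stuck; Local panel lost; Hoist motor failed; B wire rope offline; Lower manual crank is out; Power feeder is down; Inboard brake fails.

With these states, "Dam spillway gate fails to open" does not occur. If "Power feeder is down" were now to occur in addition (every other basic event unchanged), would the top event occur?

Counterfactual: set "Power feeder is down" to occurred.
Control chain fails [OR]: #2 remote link stuck=not, Forward gearbox lost=occurs, Primary limit switch is down=occurs, Local panel lost=not → at least one input occurs → occurs.
Local branch unavailable [OR]: Power feeder is down=occurs, Control chain fails=occurs, Lower manual crank is out=not → at least one input occurs → occurs.
Remote branch unavailable [OR]: Local branch unavailable=occurs, A position sensor trips=occurs → at least one input occurs → occurs.
Power feed down [OR]: Inboard brake fails=not, Hoist motor failed=not, B wire rope offline=not → no input occurs → does not occur.
Backup hoist down [AND]: Power feed down=not, Power feeder 2 is inoperative=occurs, Remote link 2 lost=occurs → not all inputs occur → does not occur.
Dam spillway gate fails to open [AND]: Remote branch unavailable=occurs, Backup hoist down=not → not all inputs occur → does not occur.

No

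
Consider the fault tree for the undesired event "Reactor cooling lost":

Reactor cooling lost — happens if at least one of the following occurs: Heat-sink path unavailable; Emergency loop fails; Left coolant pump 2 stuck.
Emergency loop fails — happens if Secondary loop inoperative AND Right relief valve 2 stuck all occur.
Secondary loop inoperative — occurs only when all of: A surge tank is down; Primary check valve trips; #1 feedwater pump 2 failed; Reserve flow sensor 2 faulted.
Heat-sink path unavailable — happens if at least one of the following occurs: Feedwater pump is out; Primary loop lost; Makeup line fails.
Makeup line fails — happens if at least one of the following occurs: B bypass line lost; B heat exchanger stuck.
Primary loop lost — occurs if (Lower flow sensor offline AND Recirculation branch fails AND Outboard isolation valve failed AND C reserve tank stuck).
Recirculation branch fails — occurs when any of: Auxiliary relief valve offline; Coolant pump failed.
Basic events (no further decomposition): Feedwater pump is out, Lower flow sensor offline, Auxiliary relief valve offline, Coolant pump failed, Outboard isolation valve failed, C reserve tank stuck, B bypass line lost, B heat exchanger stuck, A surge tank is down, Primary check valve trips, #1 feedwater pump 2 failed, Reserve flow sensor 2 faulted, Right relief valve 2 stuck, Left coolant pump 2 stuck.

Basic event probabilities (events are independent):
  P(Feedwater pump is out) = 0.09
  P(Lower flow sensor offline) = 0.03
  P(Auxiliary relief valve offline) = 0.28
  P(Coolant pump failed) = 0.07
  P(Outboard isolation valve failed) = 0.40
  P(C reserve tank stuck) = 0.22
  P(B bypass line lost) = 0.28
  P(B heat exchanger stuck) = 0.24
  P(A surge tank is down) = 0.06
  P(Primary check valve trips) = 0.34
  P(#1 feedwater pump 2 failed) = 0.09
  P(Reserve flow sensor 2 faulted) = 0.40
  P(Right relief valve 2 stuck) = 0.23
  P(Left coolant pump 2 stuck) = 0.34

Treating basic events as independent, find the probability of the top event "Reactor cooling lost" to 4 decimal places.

0.6717

P(Recirculation branch fails) [OR] = 1 − (1−0.28) × (1−0.07) = 0.330400
P(Primary loop lost) [AND] = 0.03 × 0.330400 × 0.40 × 0.22 = 0.000872
P(Makeup line fails) [OR] = 1 − (1−0.28) × (1−0.24) = 0.452800
P(Heat-sink path unavailable) [OR] = 1 − (1−0.09) × (1−0.000872) × (1−0.452800) = 0.502482
P(Secondary loop inoperative) [AND] = 0.06 × 0.34 × 0.09 × 0.40 = 0.000734
P(Emergency loop fails) [AND] = 0.000734 × 0.23 = 0.000169
P(Reactor cooling lost) [OR] = 1 − (1−0.502482) × (1−0.000169) × (1−0.34) = 0.671694
Rounded to 4 decimal places: P(Reactor cooling lost) ≈ 0.6717.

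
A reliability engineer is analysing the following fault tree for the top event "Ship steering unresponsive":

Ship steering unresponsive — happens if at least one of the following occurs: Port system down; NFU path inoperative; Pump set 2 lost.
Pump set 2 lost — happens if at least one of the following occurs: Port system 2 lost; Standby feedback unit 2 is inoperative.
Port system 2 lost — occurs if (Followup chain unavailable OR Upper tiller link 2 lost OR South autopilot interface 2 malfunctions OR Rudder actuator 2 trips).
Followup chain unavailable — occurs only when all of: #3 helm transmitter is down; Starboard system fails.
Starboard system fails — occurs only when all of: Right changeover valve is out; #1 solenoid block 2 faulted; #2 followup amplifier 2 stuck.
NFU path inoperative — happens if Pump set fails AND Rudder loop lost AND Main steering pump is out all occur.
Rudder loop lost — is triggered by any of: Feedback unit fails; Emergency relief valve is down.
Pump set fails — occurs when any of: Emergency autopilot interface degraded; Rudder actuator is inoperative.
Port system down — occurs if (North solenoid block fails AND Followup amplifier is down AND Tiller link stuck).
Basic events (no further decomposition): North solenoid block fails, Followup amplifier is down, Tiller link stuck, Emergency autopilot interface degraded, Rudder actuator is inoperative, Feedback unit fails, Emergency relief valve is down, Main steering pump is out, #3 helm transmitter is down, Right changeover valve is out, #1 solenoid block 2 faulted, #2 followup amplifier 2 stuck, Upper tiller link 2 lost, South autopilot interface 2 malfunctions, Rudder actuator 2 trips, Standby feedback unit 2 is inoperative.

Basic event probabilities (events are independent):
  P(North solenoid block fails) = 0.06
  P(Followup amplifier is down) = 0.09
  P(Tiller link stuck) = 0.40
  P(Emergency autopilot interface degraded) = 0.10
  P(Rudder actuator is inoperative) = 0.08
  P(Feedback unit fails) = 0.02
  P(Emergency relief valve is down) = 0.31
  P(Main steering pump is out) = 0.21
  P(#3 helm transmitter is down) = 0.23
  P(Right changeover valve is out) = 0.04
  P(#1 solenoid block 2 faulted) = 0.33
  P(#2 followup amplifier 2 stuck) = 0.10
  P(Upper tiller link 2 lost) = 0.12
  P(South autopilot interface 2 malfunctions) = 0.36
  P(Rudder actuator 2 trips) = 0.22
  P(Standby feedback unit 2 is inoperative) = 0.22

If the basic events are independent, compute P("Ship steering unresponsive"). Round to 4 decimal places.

P(Port system down) [AND] = 0.06 × 0.09 × 0.40 = 0.002160
P(Pump set fails) [OR] = 1 − (1−0.10) × (1−0.08) = 0.172000
P(Rudder loop lost) [OR] = 1 − (1−0.02) × (1−0.31) = 0.323800
P(NFU path inoperative) [AND] = 0.172000 × 0.323800 × 0.21 = 0.011696
P(Starboard system fails) [AND] = 0.04 × 0.33 × 0.10 = 0.001320
P(Followup chain unavailable) [AND] = 0.23 × 0.001320 = 0.000304
P(Port system 2 lost) [OR] = 1 − (1−0.000304) × (1−0.12) × (1−0.36) × (1−0.22) = 0.560838
P(Pump set 2 lost) [OR] = 1 − (1−0.560838) × (1−0.22) = 0.657454
P(Ship steering unresponsive) [OR] = 1 − (1−0.002160) × (1−0.011696) × (1−0.657454) = 0.662192
Rounded to 4 decimal places: P(Ship steering unresponsive) ≈ 0.6622.

0.6622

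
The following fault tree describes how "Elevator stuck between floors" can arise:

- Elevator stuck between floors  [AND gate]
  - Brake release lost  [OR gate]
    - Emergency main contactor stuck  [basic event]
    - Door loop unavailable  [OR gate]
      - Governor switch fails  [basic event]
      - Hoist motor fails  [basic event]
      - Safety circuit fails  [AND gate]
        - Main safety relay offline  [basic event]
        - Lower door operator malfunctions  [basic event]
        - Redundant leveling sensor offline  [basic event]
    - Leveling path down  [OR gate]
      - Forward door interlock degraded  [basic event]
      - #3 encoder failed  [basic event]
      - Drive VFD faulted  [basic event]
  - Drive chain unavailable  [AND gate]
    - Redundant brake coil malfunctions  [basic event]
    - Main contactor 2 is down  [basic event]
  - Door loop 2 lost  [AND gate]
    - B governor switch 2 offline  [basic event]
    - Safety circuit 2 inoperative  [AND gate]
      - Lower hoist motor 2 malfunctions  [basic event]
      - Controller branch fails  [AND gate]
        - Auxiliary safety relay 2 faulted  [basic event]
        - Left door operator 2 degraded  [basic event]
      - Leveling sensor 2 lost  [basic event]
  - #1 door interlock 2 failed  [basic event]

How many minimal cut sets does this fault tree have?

7

Safety circuit fails [AND]: one cut set from each child combined → 1 × 1 × 1 = 1 cut set(s).
Door loop unavailable [OR]: union of children's cut sets → 3 cut set(s).
Leveling path down [OR]: union of children's cut sets → 3 cut set(s).
Brake release lost [OR]: union of children's cut sets → 7 cut set(s).
Drive chain unavailable [AND]: one cut set from each child combined → 1 × 1 = 1 cut set(s).
Controller branch fails [AND]: one cut set from each child combined → 1 × 1 = 1 cut set(s).
Safety circuit 2 inoperative [AND]: one cut set from each child combined → 1 × 1 × 1 = 1 cut set(s).
Door loop 2 lost [AND]: one cut set from each child combined → 1 × 1 = 1 cut set(s).
Elevator stuck between floors [AND]: one cut set from each child combined → 7 × 1 × 1 × 1 = 7 cut set(s).
Minimal cut sets: {#1 door interlock 2 failed, Auxiliary safety relay 2 faulted, B governor switch 2 offline, Emergency main contactor stuck, Left door operator 2 degraded, Leveling sensor 2 lost, Lower hoist motor 2 malfunctions, Main contactor 2 is down, Redundant brake coil malfunctions}; {#1 door interlock 2 failed, Auxiliary safety relay 2 faulted, B governor switch 2 offline, Governor switch fails, Left door operator 2 degraded, Leveling sensor 2 lost, Lower hoist motor 2 malfunctions, Main contactor 2 is down, Redundant brake coil malfunctions}; {#1 door interlock 2 failed, Auxiliary safety relay 2 faulted, B governor switch 2 offline, Hoist motor fails, Left door operator 2 degraded, Leveling sensor 2 lost, Lower hoist motor 2 malfunctions, Main contactor 2 is down, Redundant brake coil malfunctions}; {#1 door interlock 2 failed, Auxiliary safety relay 2 faulted, B governor switch 2 offline, Left door operator 2 degraded, Leveling sensor 2 lost, Lower door operator malfunctions, Lower hoist motor 2 malfunctions, Main contactor 2 is down, Main safety relay offline, Redundant brake coil malfunctions, Redundant leveling sensor offline}; {#1 door interlock 2 failed, Auxiliary safety relay 2 faulted, B governor switch 2 offline, Forward door interlock degraded, Left door operator 2 degraded, Leveling sensor 2 lost, Lower hoist motor 2 malfunctions, Main contactor 2 is down, Redundant brake coil malfunctions}; {#1 door interlock 2 failed, #3 encoder failed, Auxiliary safety relay 2 faulted, B governor switch 2 offline, Left door operator 2 degraded, Leveling sensor 2 lost, Lower hoist motor 2 malfunctions, Main contactor 2 is down, Redundant brake coil malfunctions}; {#1 door interlock 2 failed, Auxiliary safety relay 2 faulted, B governor switch 2 offline, Drive VFD faulted, Left door operator 2 degraded, Leveling sensor 2 lost, Lower hoist motor 2 malfunctions, Main contactor 2 is down, Redundant brake coil malfunctions}.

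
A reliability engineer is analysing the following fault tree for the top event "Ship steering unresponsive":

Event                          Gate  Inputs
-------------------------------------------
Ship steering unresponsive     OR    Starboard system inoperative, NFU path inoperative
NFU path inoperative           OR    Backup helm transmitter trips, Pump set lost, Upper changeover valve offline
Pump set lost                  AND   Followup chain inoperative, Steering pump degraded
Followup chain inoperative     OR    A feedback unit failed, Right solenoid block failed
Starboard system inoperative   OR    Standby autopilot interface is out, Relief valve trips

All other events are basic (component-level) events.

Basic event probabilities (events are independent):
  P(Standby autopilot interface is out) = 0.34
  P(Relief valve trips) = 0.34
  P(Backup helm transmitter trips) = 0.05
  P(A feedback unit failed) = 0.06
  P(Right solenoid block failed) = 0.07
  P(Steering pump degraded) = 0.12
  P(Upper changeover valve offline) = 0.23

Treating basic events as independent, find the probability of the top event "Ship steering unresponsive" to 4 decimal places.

0.6862

P(Starboard system inoperative) [OR] = 1 − (1−0.34) × (1−0.34) = 0.564400
P(Followup chain inoperative) [OR] = 1 − (1−0.06) × (1−0.07) = 0.125800
P(Pump set lost) [AND] = 0.125800 × 0.12 = 0.015096
P(NFU path inoperative) [OR] = 1 − (1−0.05) × (1−0.015096) × (1−0.23) = 0.279543
P(Ship steering unresponsive) [OR] = 1 − (1−0.564400) × (1−0.279543) = 0.686169
Rounded to 4 decimal places: P(Ship steering unresponsive) ≈ 0.6862.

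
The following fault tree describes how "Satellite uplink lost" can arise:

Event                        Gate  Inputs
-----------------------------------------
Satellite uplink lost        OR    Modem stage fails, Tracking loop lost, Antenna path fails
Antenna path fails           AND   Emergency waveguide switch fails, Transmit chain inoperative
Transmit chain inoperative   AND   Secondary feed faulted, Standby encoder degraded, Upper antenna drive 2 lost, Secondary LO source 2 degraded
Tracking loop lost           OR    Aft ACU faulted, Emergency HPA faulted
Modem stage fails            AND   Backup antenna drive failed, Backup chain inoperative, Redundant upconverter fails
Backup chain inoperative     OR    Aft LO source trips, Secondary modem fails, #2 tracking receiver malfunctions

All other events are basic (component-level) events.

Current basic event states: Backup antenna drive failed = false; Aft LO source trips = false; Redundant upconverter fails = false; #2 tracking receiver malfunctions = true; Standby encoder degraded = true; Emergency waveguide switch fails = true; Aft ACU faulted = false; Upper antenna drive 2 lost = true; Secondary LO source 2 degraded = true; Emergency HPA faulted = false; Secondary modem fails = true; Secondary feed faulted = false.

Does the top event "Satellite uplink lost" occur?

Backup chain inoperative [OR]: Aft LO source trips=not, Secondary modem fails=occurs, #2 tracking receiver malfunctions=occurs → at least one input occurs → occurs.
Modem stage fails [AND]: Backup antenna drive failed=not, Backup chain inoperative=occurs, Redundant upconverter fails=not → not all inputs occur → does not occur.
Tracking loop lost [OR]: Aft ACU faulted=not, Emergency HPA faulted=not → no input occurs → does not occur.
Transmit chain inoperative [AND]: Secondary feed faulted=not, Standby encoder degraded=occurs, Upper antenna drive 2 lost=occurs, Secondary LO source 2 degraded=occurs → not all inputs occur → does not occur.
Antenna path fails [AND]: Emergency waveguide switch fails=occurs, Transmit chain inoperative=not → not all inputs occur → does not occur.
Satellite uplink lost [OR]: Modem stage fails=not, Tracking loop lost=not, Antenna path fails=not → no input occurs → does not occur.

No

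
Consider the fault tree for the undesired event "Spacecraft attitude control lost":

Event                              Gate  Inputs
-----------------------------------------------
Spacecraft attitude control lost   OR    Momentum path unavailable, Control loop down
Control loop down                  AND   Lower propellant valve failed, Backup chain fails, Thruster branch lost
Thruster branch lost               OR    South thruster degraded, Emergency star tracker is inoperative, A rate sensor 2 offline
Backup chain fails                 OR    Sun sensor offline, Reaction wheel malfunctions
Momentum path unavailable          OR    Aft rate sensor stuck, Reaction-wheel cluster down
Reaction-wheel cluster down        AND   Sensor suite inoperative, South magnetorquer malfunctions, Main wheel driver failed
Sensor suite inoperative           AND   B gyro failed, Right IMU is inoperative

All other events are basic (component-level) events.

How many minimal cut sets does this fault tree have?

Sensor suite inoperative [AND]: one cut set from each child combined → 1 × 1 = 1 cut set(s).
Reaction-wheel cluster down [AND]: one cut set from each child combined → 1 × 1 × 1 = 1 cut set(s).
Momentum path unavailable [OR]: union of children's cut sets → 2 cut set(s).
Backup chain fails [OR]: union of children's cut sets → 2 cut set(s).
Thruster branch lost [OR]: union of children's cut sets → 3 cut set(s).
Control loop down [AND]: one cut set from each child combined → 1 × 2 × 3 = 6 cut set(s).
Spacecraft attitude control lost [OR]: union of children's cut sets → 8 cut set(s).
Minimal cut sets: {Aft rate sensor stuck}; {B gyro failed, Main wheel driver failed, Right IMU is inoperative, South magnetorquer malfunctions}; {Lower propellant valve failed, South thruster degraded, Sun sensor offline}; {Emergency star tracker is inoperative, Lower propellant valve failed, Sun sensor offline}; {A rate sensor 2 offline, Lower propellant valve failed, Sun sensor offline}; {Lower propellant valve failed, Reaction wheel malfunctions, South thruster degraded}; {Emergency star tracker is inoperative, Lower propellant valve failed, Reaction wheel malfunctions}; {A rate sensor 2 offline, Lower propellant valve failed, Reaction wheel malfunctions}.

8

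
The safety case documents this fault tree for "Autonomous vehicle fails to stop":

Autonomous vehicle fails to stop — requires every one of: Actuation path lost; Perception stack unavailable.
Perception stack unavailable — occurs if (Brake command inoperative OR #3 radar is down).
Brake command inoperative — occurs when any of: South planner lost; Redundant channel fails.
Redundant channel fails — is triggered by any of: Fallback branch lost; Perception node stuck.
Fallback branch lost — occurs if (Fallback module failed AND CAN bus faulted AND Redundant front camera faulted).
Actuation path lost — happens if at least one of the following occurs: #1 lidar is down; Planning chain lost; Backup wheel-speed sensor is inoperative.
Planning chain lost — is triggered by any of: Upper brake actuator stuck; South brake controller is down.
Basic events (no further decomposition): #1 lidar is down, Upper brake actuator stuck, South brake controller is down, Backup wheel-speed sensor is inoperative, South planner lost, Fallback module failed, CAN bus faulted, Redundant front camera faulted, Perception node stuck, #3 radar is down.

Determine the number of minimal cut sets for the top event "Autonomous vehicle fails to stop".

16

Planning chain lost [OR]: union of children's cut sets → 2 cut set(s).
Actuation path lost [OR]: union of children's cut sets → 4 cut set(s).
Fallback branch lost [AND]: one cut set from each child combined → 1 × 1 × 1 = 1 cut set(s).
Redundant channel fails [OR]: union of children's cut sets → 2 cut set(s).
Brake command inoperative [OR]: union of children's cut sets → 3 cut set(s).
Perception stack unavailable [OR]: union of children's cut sets → 4 cut set(s).
Autonomous vehicle fails to stop [AND]: one cut set from each child combined → 4 × 4 = 16 cut set(s).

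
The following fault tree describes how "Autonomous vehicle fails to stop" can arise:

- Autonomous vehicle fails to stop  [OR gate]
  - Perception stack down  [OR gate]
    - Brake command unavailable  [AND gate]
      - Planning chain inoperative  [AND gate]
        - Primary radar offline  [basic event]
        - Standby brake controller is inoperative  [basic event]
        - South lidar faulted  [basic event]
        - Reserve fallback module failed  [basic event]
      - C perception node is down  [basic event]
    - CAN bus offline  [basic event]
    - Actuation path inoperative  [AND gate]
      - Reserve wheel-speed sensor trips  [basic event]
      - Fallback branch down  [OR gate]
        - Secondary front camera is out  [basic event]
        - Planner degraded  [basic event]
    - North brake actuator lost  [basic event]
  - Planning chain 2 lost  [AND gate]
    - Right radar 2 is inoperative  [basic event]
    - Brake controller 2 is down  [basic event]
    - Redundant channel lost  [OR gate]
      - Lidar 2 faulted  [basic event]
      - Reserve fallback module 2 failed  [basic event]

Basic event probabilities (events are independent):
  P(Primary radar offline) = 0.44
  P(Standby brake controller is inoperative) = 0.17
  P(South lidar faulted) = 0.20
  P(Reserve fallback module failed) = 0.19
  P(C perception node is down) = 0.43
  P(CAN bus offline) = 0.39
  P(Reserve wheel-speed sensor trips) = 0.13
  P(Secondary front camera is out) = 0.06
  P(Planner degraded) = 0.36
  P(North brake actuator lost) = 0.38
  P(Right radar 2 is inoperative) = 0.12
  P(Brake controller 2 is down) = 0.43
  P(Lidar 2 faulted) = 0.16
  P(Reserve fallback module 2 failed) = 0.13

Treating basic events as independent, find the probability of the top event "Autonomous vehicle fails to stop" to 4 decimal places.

P(Planning chain inoperative) [AND] = 0.44 × 0.17 × 0.20 × 0.19 = 0.002842
P(Brake command unavailable) [AND] = 0.002842 × 0.43 = 0.001222
P(Fallback branch down) [OR] = 1 − (1−0.06) × (1−0.36) = 0.398400
P(Actuation path inoperative) [AND] = 0.13 × 0.398400 = 0.051792
P(Perception stack down) [OR] = 1 − (1−0.001222) × (1−0.39) × (1−0.051792) × (1−0.38) = 0.641826
P(Redundant channel lost) [OR] = 1 − (1−0.16) × (1−0.13) = 0.269200
P(Planning chain 2 lost) [AND] = 0.12 × 0.43 × 0.269200 = 0.013891
P(Autonomous vehicle fails to stop) [OR] = 1 − (1−0.641826) × (1−0.013891) = 0.646801
Rounded to 4 decimal places: P(Autonomous vehicle fails to stop) ≈ 0.6468.

0.6468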